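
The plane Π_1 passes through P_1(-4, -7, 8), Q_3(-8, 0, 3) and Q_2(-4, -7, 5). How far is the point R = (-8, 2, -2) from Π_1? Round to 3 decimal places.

0.992

P_1Q_3 = (-4, 7, -5), P_1Q_2 = (0, 0, -3); a normal to Π_1 is P_1Q_3 × P_1Q_2 = (-21, -12, 0).
Using P_1: Π_1 has equation -21x - 12y = 168.
n·R − d = (-21)·(-8) + (-12)·(2) + (0)·(-2) − 168 = -24; |n| = √585.
Distance = |-24| / √585 = 24/√585 ≈ 0.992.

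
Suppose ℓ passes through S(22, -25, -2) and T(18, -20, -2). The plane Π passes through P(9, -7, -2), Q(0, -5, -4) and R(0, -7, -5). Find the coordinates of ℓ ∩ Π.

(6, -5, -2)

A direction vector for ℓ is T − S = (-4, 5, 0).
PQ = (-9, 2, -2), PR = (-9, 0, -3); a normal to Π is PQ × PR = (-6, -9, 18).
Using P: Π has equation -6x - 9y + 18z = -27.
Substitute r = (22, -25, -2) + t(-4, 5, 0) into the plane: 57 + (-21)t = -27, so t = 4.
Intersection: (22, -25, -2) + 4·(-4, 5, 0) = (6, -5, -2).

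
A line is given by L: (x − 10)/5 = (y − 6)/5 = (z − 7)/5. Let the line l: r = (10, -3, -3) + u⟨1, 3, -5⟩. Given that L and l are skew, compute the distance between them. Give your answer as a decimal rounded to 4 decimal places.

7.2563

L has direction (5, 5, 5) through (10, 6, 7).
Common perpendicular direction n = (5, 5, 5) × (1, 3, -5) = (-40, 30, 10).
With w = (10, -3, -3) − (10, 6, 7) = (0, -9, -10), w · n = -370.
Distance = |w · n| / |n| = |-370| / √2600 ≈ 7.2563.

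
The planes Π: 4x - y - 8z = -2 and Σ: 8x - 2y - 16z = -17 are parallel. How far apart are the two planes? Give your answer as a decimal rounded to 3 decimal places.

Rescale Σ by 1/2: 4x - y - 8z = -17/2. Then distance = |-2 − (-17/2)| / √81 ≈ 0.722.

0.722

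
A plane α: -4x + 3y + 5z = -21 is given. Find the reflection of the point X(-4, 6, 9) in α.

(12, -6, -11)

λ = (n·X − d)/|n|² = (79 − (-21))/50 = 2.
Reflection = X − 2λn = (-4, 6, 9) − 4·(-4, 3, 5) = (12, -6, -11).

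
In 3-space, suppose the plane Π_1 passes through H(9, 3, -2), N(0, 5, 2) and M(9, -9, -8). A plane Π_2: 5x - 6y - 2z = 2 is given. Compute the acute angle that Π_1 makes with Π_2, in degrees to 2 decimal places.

73.53

HN = (-9, 2, 4), HM = (0, -12, -6); a normal to Π_1 is HN × HM = (36, -54, 108).
Using H: Π_1 has equation 36x - 54y + 108z = -54.
cos θ = |n₁·n₂| / (|n₁||n₂|) = |288| / (√15876 · √65).
θ = arccos(0.28351) ≈ 73.53°.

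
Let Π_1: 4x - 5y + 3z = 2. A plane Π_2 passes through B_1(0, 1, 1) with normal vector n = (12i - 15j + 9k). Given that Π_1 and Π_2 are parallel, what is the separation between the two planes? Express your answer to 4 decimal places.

Π_2: n·r = n·B_1 gives 12x - 15y + 9z = -6.
Rescale Π_2 by 1/3: 4x - 5y + 3z = -2. Then distance = |2 − (-2)| / √50 ≈ 0.5657.

0.5657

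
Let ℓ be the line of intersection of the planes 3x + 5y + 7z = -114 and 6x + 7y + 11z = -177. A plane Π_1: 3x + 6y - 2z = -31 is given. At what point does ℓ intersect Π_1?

Direction of ℓ: (3, 5, 7) × (6, 7, 11) = (6, 9, -9).
A point on ℓ: solving the two plane equations with x = -9 gives (-9, -16, -1).
Substitute r = (-9, -16, -1) + t(6, 9, -9) into the plane: -121 + 90t = -31, so t = 1.
Intersection: (-9, -16, -1) + 1·(6, 9, -9) = (-3, -7, -10).

(-3, -7, -10)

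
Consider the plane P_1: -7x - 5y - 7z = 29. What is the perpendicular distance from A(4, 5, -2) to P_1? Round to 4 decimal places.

n·A − d = (-7)·(4) + (-5)·(5) + (-7)·(-2) − 29 = -68; |n| = √123.
Distance = |-68| / √123 = 68/√123 ≈ 6.1314.

6.1314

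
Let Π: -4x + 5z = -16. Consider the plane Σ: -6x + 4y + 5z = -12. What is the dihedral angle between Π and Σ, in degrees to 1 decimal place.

29.3

cos θ = |n₁·n₂| / (|n₁||n₂|) = |49| / (√41 · √77).
θ = arccos(0.87208) ≈ 29.3°.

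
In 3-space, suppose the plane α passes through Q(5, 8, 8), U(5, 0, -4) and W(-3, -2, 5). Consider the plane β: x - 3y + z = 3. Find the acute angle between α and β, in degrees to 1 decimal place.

QU = (0, -8, -12), QW = (-8, -10, -3); a normal to α is QU × QW = (-96, 96, -64).
Using Q: α has equation -96x + 96y - 64z = -224.
cos θ = |n₁·n₂| / (|n₁||n₂|) = |-448| / (√22528 · √11).
θ = arccos(0.89995) ≈ 25.8°.

25.8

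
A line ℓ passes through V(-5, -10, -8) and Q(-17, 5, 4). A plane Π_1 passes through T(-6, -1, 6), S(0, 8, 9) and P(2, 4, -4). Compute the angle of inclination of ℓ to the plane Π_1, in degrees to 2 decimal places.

39.19

A direction vector for ℓ is Q − V = (-12, 15, 12).
TS = (6, 9, 3), TP = (8, 5, -10); a normal to Π_1 is TS × TP = (-105, 84, -42).
Using T: Π_1 has equation -105x + 84y - 42z = 294.
sin θ = |n·v| / (|n||v|) = |2016| / (√19845 · √513) = 0.63184.
θ ≈ 39.19°.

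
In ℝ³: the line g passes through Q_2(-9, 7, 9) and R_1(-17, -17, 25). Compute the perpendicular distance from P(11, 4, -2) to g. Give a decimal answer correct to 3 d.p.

21.265

A direction vector for g is R_1 − Q_2 = (-8, -24, 16).
Taking (-9, 7, 9) on g with direction v = (-8, -24, 16): w = P − (-9, 7, 9) = (20, -3, -11), and w × v = (-312, -232, -504).
Distance = |w × v| / |v| = √405184 / √896 ≈ 21.265.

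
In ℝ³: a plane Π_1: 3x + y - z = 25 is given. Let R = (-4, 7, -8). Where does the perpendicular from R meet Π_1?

Foot = R − λn with λ = (n·R − d)/|n|² = (3 − 25)/11 = -2.
Foot = (-4, 7, -8) − (-2)·(3, 1, -1) = (2, 9, -10).

(2, 9, -10)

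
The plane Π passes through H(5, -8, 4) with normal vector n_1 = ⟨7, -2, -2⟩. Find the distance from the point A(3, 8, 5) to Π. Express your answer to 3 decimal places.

6.358

Π: n_1·r = n_1·H gives 7x - 2y - 2z = 43.
n·A − d = (7)·(3) + (-2)·(8) + (-2)·(5) − 43 = -48; |n| = √57.
Distance = |-48| / √57 = 48/√57 ≈ 6.358.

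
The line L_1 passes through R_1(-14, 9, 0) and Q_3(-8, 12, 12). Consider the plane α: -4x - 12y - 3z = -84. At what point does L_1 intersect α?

(-12, 10, 4)

A direction vector for L_1 is Q_3 − R_1 = (6, 3, 12).
Substitute r = (-14, 9, 0) + t(6, 3, 12) into the plane: -52 + (-96)t = -84, so t = 1/3.
Intersection: (-14, 9, 0) + (1/3)·(6, 3, 12) = (-12, 10, 4).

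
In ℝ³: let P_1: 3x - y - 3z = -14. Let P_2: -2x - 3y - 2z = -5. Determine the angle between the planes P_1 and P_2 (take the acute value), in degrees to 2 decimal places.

80.39

cos θ = |n₁·n₂| / (|n₁||n₂|) = |3| / (√19 · √17).
θ = arccos(0.16692) ≈ 80.39°.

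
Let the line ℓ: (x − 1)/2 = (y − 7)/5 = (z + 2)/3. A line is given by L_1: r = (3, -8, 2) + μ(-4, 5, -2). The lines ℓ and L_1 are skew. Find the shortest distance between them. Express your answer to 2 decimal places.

4.77

ℓ has direction (2, 5, 3) through (1, 7, -2).
Common perpendicular direction n = (2, 5, 3) × (-4, 5, -2) = (-25, -8, 30).
With w = (3, -8, 2) − (1, 7, -2) = (2, -15, 4), w · n = 190.
Distance = |w · n| / |n| = |190| / √1589 ≈ 4.77.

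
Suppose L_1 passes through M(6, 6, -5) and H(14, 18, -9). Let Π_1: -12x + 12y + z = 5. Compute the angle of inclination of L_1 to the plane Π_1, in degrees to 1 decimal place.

10.0

A direction vector for L_1 is H − M = (8, 12, -4).
sin θ = |n·v| / (|n||v|) = |44| / (√289 · √224) = 0.17293.
θ ≈ 10.0°.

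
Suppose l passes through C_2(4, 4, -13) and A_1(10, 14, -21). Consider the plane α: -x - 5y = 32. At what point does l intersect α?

(-2, -6, -5)

A direction vector for l is A_1 − C_2 = (6, 10, -8).
Substitute r = (4, 4, -13) + t(6, 10, -8) into the plane: -24 + (-56)t = 32, so t = -1.
Intersection: (4, 4, -13) + (-1)·(6, 10, -8) = (-2, -6, -5).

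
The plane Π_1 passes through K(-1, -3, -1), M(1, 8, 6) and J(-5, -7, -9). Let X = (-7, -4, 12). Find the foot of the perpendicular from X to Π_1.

(3, -2, 6)

KM = (2, 11, 7), KJ = (-4, -4, -8); a normal to Π_1 is KM × KJ = (-60, -12, 36).
Using K: Π_1 has equation -60x - 12y + 36z = 60.
Foot = X − λn with λ = (n·X − d)/|n|² = (900 − 60)/5040 = 1/6.
Foot = (-7, -4, 12) − (1/6)·(-60, -12, 36) = (3, -2, 6).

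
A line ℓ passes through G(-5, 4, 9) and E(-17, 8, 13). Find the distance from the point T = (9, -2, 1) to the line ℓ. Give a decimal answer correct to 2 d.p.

3.30

A direction vector for ℓ is E − G = (-12, 4, 4).
Taking (-5, 4, 9) on ℓ with direction v = (-12, 4, 4): w = T − (-5, 4, 9) = (14, -6, -8), and w × v = (8, 40, -16).
Distance = |w × v| / |v| = √1920 / √176 ≈ 3.30.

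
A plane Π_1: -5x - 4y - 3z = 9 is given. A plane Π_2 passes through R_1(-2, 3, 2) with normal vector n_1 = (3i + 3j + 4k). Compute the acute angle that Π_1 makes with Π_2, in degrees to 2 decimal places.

Π_2: n_1·r = n_1·R_1 gives 3x + 3y + 4z = 11.
cos θ = |n₁·n₂| / (|n₁||n₂|) = |-39| / (√50 · √34).
θ = arccos(0.94589) ≈ 18.93°.

18.93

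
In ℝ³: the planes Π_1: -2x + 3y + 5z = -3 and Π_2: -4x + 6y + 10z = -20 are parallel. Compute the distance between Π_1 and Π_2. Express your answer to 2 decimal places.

1.14

Rescale Π_2 by 1/2: -2x + 3y + 5z = -10. Then distance = |-3 − (-10)| / √38 ≈ 1.14.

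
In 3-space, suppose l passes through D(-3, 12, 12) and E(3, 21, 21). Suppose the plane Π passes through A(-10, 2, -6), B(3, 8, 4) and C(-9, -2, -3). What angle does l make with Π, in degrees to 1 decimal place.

20.8

A direction vector for l is E − D = (6, 9, 9).
AB = (13, 6, 10), AC = (1, -4, 3); a normal to Π is AB × AC = (58, -29, -58).
Using A: Π has equation 58x - 29y - 58z = -290.
sin θ = |n·v| / (|n||v|) = |-435| / (√7569 · √198) = 0.35533.
θ ≈ 20.8°.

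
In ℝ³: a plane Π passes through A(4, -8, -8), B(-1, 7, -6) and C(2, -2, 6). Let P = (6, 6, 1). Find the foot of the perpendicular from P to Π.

(0, 4, 1)

AB = (-5, 15, 2), AC = (-2, 6, 14); a normal to Π is AB × AC = (198, 66, 0).
Using A: Π has equation 198x + 66y = 264.
Foot = P − λn with λ = (n·P − d)/|n|² = (1584 − 264)/43560 = 1/33.
Foot = (6, 6, 1) − (1/33)·(198, 66, 0) = (0, 4, 1).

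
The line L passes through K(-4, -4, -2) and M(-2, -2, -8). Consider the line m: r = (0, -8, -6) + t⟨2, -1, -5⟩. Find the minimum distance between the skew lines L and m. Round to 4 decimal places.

1.8600

A direction vector for L is M − K = (2, 2, -6).
Common perpendicular direction n = (2, 2, -6) × (2, -1, -5) = (-16, -2, -6).
With w = (0, -8, -6) − (-4, -4, -2) = (4, -4, -4), w · n = -32.
Distance = |w · n| / |n| = |-32| / √296 ≈ 1.8600.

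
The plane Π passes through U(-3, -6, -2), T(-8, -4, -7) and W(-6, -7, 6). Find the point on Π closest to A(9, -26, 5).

UT = (-5, 2, -5), UW = (-3, -1, 8); a normal to Π is UT × UW = (11, 55, 11).
Using U: Π has equation 11x + 55y + 11z = -385.
Foot = A − λn with λ = (n·A − d)/|n|² = (-1276 − (-385))/3267 = -3/11.
Foot = (9, -26, 5) − (-3/11)·(11, 55, 11) = (12, -11, 8).

(12, -11, 8)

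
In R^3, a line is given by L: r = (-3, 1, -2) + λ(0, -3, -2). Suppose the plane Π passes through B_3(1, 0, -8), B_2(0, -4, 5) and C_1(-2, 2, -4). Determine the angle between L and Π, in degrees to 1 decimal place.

40.8

B_3B_2 = (-1, -4, 13), B_3C_1 = (-3, 2, 4); a normal to Π is B_3B_2 × B_3C_1 = (-42, -35, -14).
Using B_3: Π has equation -42x - 35y - 14z = 70.
sin θ = |n·v| / (|n||v|) = |133| / (√3185 · √13) = 0.65362.
θ ≈ 40.8°.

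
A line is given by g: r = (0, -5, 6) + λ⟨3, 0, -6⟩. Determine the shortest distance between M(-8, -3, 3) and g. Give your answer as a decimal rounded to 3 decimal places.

8.729

Taking (0, -5, 6) on g with direction v = (3, 0, -6): w = M − (0, -5, 6) = (-8, 2, -3), and w × v = (-12, -57, -6).
Distance = |w × v| / |v| = √3429 / √45 ≈ 8.729.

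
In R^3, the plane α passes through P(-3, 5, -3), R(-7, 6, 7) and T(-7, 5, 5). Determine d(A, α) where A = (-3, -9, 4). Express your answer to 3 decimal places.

11.667

PR = (-4, 1, 10), PT = (-4, 0, 8); a normal to α is PR × PT = (8, -8, 4).
Using P: α has equation 8x - 8y + 4z = -76.
n·A − d = (8)·(-3) + (-8)·(-9) + (4)·(4) − (-76) = 140; |n| = √144.
Distance = |140| / √144 = 140/√144 ≈ 11.667.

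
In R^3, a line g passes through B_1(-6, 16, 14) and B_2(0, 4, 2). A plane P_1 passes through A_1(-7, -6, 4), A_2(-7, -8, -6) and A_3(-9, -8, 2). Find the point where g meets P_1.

(2, 0, -2)

A direction vector for g is B_2 − B_1 = (6, -12, -12).
A_1A_2 = (0, -2, -10), A_1A_3 = (-2, -2, -2); a normal to P_1 is A_1A_2 × A_1A_3 = (-16, 20, -4).
Using A_1: P_1 has equation -16x + 20y - 4z = -24.
Substitute r = (-6, 16, 14) + t(6, -12, -12) into the plane: 360 + (-288)t = -24, so t = 4/3.
Intersection: (-6, 16, 14) + (4/3)·(6, -12, -12) = (2, 0, -2).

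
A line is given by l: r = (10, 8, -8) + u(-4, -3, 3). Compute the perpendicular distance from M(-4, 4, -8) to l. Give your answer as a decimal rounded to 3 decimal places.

8.718

Taking (10, 8, -8) on l with direction v = (-4, -3, 3): w = M − (10, 8, -8) = (-14, -4, 0), and w × v = (-12, 42, 26).
Distance = |w × v| / |v| = √2584 / √34 ≈ 8.718.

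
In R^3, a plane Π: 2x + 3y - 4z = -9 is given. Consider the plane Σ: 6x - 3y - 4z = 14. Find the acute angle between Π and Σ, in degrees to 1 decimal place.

63.1

cos θ = |n₁·n₂| / (|n₁||n₂|) = |19| / (√29 · √61).
θ = arccos(0.45174) ≈ 63.1°.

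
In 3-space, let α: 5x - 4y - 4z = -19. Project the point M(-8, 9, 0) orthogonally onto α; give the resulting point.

(-3, 5, -4)

Foot = M − λn with λ = (n·M − d)/|n|² = (-76 − (-19))/57 = -1.
Foot = (-8, 9, 0) − (-1)·(5, -4, -4) = (-3, 5, -4).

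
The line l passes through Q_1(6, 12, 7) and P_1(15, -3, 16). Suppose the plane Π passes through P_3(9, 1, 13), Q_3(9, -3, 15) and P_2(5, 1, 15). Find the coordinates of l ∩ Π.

(9, 7, 10)

A direction vector for l is P_1 − Q_1 = (9, -15, 9).
P_3Q_3 = (0, -4, 2), P_3P_2 = (-4, 0, 2); a normal to Π is P_3Q_3 × P_3P_2 = (-8, -8, -16).
Using P_3: Π has equation -8x - 8y - 16z = -288.
Substitute r = (6, 12, 7) + t(9, -15, 9) into the plane: -256 + (-96)t = -288, so t = 1/3.
Intersection: (6, 12, 7) + (1/3)·(9, -15, 9) = (9, 7, 10).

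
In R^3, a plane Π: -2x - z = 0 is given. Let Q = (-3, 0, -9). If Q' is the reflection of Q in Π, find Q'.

(9, 0, -3)

λ = (n·Q − d)/|n|² = (15 − 0)/5 = 3.
Reflection = Q − 2λn = (-3, 0, -9) − 6·(-2, 0, -1) = (9, 0, -3).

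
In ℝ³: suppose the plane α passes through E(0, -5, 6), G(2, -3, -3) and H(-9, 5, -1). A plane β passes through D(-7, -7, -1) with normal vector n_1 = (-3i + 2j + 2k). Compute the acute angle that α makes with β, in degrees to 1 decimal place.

EG = (2, 2, -9), EH = (-9, 10, -7); a normal to α is EG × EH = (76, 95, 38).
Using E: α has equation 76x + 95y + 38z = -247.
β: n_1·r = n_1·D gives -3x + 2y + 2z = 5.
cos θ = |n₁·n₂| / (|n₁||n₂|) = |38| / (√16245 · √17).
θ = arccos(0.07231) ≈ 85.9°.

85.9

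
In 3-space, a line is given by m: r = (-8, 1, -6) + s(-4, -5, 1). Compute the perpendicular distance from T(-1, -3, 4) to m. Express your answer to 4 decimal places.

Taking (-8, 1, -6) on m with direction v = (-4, -5, 1): w = T − (-8, 1, -6) = (7, -4, 10), and w × v = (46, -47, -51).
Distance = |w × v| / |v| = √6926 / √42 ≈ 12.8415.

12.8415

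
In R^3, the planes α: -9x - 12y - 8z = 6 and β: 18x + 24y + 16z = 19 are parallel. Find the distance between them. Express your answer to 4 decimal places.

Rescale β by 1/(-2): -9x - 12y - 8z = -19/2. Then distance = |6 − (-19/2)| / √289 ≈ 0.9118.

0.9118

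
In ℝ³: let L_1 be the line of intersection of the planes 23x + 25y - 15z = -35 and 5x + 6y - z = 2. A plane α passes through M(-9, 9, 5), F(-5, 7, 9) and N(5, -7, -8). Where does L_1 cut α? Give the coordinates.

(-5, 5, 3)

Direction of L_1: (23, 25, -15) × (5, 6, -1) = (65, -52, 13).
A point on L_1: solving the two plane equations with x = -15 gives (-15, 13, 1).
MF = (4, -2, 4), MN = (14, -16, -13); a normal to α is MF × MN = (90, 108, -36).
Using M: α has equation 90x + 108y - 36z = -18.
Substitute r = (-15, 13, 1) + t(65, -52, 13) into the plane: 18 + (-234)t = -18, so t = 2/13.
Intersection: (-15, 13, 1) + (2/13)·(65, -52, 13) = (-5, 5, 3).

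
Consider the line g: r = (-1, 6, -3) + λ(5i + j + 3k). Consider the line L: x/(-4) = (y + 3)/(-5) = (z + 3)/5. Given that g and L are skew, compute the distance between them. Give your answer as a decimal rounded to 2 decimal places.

7.51

L has direction (-4, -5, 5) through (0, -3, -3).
Common perpendicular direction n = (5, 1, 3) × (-4, -5, 5) = (20, -37, -21).
With w = (0, -3, -3) − (-1, 6, -3) = (1, -9, 0), w · n = 353.
Distance = |w · n| / |n| = |353| / √2210 ≈ 7.51.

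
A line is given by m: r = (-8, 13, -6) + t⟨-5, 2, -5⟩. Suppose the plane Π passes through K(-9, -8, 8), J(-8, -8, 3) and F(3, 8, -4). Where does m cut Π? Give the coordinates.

(2, 9, 4)

KJ = (1, 0, -5), KF = (12, 16, -12); a normal to Π is KJ × KF = (80, -48, 16).
Using K: Π has equation 80x - 48y + 16z = -208.
Substitute r = (-8, 13, -6) + t(-5, 2, -5) into the plane: -1360 + (-576)t = -208, so t = -2.
Intersection: (-8, 13, -6) + (-2)·(-5, 2, -5) = (2, 9, 4).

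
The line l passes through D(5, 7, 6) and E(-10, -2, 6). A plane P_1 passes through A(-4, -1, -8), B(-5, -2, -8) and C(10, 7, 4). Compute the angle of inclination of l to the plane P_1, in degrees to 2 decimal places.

A direction vector for l is E − D = (-15, -9, 0).
AB = (-1, -1, 0), AC = (14, 8, 12); a normal to P_1 is AB × AC = (-12, 12, 6).
Using A: P_1 has equation -12x + 12y + 6z = -12.
sin θ = |n·v| / (|n||v|) = |72| / (√324 · √306) = 0.22866.
θ ≈ 13.22°.

13.22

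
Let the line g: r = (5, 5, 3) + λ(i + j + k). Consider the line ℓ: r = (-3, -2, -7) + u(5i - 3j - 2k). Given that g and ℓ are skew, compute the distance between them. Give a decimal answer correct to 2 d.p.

2.15

Common perpendicular direction n = (1, 1, 1) × (5, -3, -2) = (1, 7, -8).
With w = (-3, -2, -7) − (5, 5, 3) = (-8, -7, -10), w · n = 23.
Distance = |w · n| / |n| = |23| / √114 ≈ 2.15.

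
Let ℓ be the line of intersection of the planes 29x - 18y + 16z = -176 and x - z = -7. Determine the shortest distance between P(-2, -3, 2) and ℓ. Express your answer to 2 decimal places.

5.47

Direction of ℓ: (29, -18, 16) × (1, 0, -1) = (18, 45, 18).
A point on ℓ: solving the two plane equations with x = -8 gives (-8, -4, -1).
Taking (-8, -4, -1) on ℓ with direction v = (18, 45, 18): w = P − (-8, -4, -1) = (6, 1, 3), and w × v = (-117, -54, 252).
Distance = |w × v| / |v| = √80109 / √2673 ≈ 5.47.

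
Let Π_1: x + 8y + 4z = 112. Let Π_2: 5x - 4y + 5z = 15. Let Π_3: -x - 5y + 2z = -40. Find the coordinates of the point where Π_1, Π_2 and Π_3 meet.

Solving the 3×3 linear system x + 8y + 4z = 112, 5x - 4y + 5z = 15, -x - 5y + 2z = -40 (e.g. by elimination or Cramer's rule, determinant = -219) gives (4, 10, 7).

(4, 10, 7)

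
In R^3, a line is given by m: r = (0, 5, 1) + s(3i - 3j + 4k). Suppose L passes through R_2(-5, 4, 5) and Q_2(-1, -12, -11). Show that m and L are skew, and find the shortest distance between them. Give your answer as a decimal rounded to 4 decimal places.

A direction vector for L is Q_2 − R_2 = (4, -16, -16).
Common perpendicular direction n = (3, -3, 4) × (4, -16, -16) = (112, 64, -36).
With w = (-5, 4, 5) − (0, 5, 1) = (-5, -1, 4), w · n = -768.
Since n ≠ 0 the lines are not parallel, and w · n = -768 ≠ 0 so they do not intersect; hence they are skew.
Distance = |w · n| / |n| = |-768| / √17936 ≈ 5.7345.

5.7345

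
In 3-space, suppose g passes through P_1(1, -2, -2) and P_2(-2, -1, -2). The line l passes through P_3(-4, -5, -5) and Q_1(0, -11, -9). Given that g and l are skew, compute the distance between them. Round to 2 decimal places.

0.74

A direction vector for g is P_2 − P_1 = (-3, 1, 0).
A direction vector for l is Q_1 − P_3 = (4, -6, -4).
Common perpendicular direction n = (-3, 1, 0) × (4, -6, -4) = (-4, -12, 14).
With w = (-4, -5, -5) − (1, -2, -2) = (-5, -3, -3), w · n = 14.
Distance = |w · n| / |n| = |14| / √356 ≈ 0.74.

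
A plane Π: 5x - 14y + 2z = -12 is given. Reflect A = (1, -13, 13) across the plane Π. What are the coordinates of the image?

(-9, 15, 9)

λ = (n·A − d)/|n|² = (213 − (-12))/225 = 1.
Reflection = A − 2λn = (1, -13, 13) − 2·(5, -14, 2) = (-9, 15, 9).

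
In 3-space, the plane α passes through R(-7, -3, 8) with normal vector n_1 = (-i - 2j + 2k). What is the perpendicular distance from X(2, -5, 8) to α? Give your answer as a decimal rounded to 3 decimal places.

1.667

α: n_1·r = n_1·R gives -x - 2y + 2z = 29.
n·X − d = (-1)·(2) + (-2)·(-5) + (2)·(8) − 29 = -5; |n| = √9.
Distance = |-5| / √9 = 5/√9 ≈ 1.667.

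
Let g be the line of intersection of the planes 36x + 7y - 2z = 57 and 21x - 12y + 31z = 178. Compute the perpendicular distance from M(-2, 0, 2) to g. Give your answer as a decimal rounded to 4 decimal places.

4.5445

Direction of g: (36, 7, -2) × (21, -12, 31) = (193, -1158, -579).
A point on g: solving the two plane equations with x = 2 gives (2, -1, 4).
Taking (2, -1, 4) on g with direction v = (193, -1158, -579): w = M − (2, -1, 4) = (-4, 1, -2), and w × v = (-2895, -2702, 4439).
Distance = |w × v| / |v| = √35386550 / √1713454 ≈ 4.5445.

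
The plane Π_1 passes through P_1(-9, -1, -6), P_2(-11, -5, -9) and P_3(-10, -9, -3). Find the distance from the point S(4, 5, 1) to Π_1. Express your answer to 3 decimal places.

8.462

P_1P_2 = (-2, -4, -3), P_1P_3 = (-1, -8, 3); a normal to Π_1 is P_1P_2 × P_1P_3 = (-36, 9, 12).
Using P_1: Π_1 has equation -36x + 9y + 12z = 243.
n·S − d = (-36)·(4) + (9)·(5) + (12)·(1) − 243 = -330; |n| = √1521.
Distance = |-330| / √1521 = 330/√1521 ≈ 8.462.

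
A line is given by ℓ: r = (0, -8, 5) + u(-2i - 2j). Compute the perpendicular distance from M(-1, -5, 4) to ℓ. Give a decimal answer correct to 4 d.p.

Taking (0, -8, 5) on ℓ with direction v = (-2, -2, 0): w = M − (0, -8, 5) = (-1, 3, -1), and w × v = (-2, 2, 8).
Distance = |w × v| / |v| = √72 / √8 ≈ 3.0000.

3.0000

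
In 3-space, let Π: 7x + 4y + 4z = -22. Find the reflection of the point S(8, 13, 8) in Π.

λ = (n·S − d)/|n|² = (140 − (-22))/81 = 2.
Reflection = S − 2λn = (8, 13, 8) − 4·(7, 4, 4) = (-20, -3, -8).

(-20, -3, -8)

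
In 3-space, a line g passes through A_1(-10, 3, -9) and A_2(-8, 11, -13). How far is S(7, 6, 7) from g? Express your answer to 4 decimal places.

23.5281

A direction vector for g is A_2 − A_1 = (2, 8, -4).
Taking (-10, 3, -9) on g with direction v = (2, 8, -4): w = S − (-10, 3, -9) = (17, 3, 16), and w × v = (-140, 100, 130).
Distance = |w × v| / |v| = √46500 / √84 ≈ 23.5281.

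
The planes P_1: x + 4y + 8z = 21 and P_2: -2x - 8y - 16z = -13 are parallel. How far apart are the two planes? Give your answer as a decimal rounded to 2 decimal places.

Rescale P_2 by 1/(-2): x + 4y + 8z = 13/2. Then distance = |21 − (13/2)| / √81 ≈ 1.61.

1.61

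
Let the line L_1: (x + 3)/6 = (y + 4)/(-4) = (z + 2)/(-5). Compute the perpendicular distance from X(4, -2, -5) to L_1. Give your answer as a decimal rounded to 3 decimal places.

L_1 has direction (6, -4, -5) through (-3, -4, -2).
Taking (-3, -4, -2) on L_1 with direction v = (6, -4, -5): w = X − (-3, -4, -2) = (7, 2, -3), and w × v = (-22, 17, -40).
Distance = |w × v| / |v| = √2373 / √77 ≈ 5.551.

5.551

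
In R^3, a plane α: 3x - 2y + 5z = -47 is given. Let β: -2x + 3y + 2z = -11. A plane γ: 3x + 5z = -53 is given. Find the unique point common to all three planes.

(-6, -3, -7)

Solving the 3×3 linear system 3x - 2y + 5z = -47, -2x + 3y + 2z = -11, 3x + 5z = -53 (e.g. by elimination or Cramer's rule, determinant = -32) gives (-6, -3, -7).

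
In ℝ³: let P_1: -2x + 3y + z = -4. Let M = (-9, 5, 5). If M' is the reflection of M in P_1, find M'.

(3, -13, -1)

λ = (n·M − d)/|n|² = (38 − (-4))/14 = 3.
Reflection = M − 2λn = (-9, 5, 5) − 6·(-2, 3, 1) = (3, -13, -1).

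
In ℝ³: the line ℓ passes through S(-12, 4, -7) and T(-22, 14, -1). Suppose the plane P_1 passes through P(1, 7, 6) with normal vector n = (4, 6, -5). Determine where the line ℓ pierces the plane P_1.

(-7, -1, -10)

A direction vector for ℓ is T − S = (-10, 10, 6).
P_1: n·r = n·P gives 4x + 6y - 5z = 16.
Substitute r = (-12, 4, -7) + t(-10, 10, 6) into the plane: 11 + (-10)t = 16, so t = -1/2.
Intersection: (-12, 4, -7) + (-1/2)·(-10, 10, 6) = (-7, -1, -10).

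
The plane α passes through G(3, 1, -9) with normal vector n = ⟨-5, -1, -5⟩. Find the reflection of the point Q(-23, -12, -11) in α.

α: n·r = n·G gives -5x - y - 5z = 29.
λ = (n·Q − d)/|n|² = (182 − 29)/51 = 3.
Reflection = Q − 2λn = (-23, -12, -11) − 6·(-5, -1, -5) = (7, -6, 19).

(7, -6, 19)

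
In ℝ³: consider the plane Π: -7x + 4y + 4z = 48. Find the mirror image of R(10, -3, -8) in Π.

(-18, 13, 8)

λ = (n·R − d)/|n|² = (-114 − 48)/81 = -2.
Reflection = R − 2λn = (10, -3, -8) − (-4)·(-7, 4, 4) = (-18, 13, 8).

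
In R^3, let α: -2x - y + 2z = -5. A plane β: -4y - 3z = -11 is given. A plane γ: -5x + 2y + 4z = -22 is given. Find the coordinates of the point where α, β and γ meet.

(8, -1, 5)

Solving the 3×3 linear system -2x - y + 2z = -5, -4y - 3z = -11, -5x + 2y + 4z = -22 (e.g. by elimination or Cramer's rule, determinant = -35) gives (8, -1, 5).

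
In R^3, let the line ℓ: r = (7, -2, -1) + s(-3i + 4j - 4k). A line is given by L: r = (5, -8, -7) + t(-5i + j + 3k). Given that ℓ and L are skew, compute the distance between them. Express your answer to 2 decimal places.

Common perpendicular direction n = (-3, 4, -4) × (-5, 1, 3) = (16, 29, 17).
With w = (5, -8, -7) − (7, -2, -1) = (-2, -6, -6), w · n = -308.
Distance = |w · n| / |n| = |-308| / √1386 ≈ 8.27.

8.27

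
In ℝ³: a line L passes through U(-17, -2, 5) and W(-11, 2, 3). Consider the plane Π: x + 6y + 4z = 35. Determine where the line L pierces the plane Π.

A direction vector for L is W − U = (6, 4, -2).
Substitute r = (-17, -2, 5) + t(6, 4, -2) into the plane: -9 + 22t = 35, so t = 2.
Intersection: (-17, -2, 5) + 2·(6, 4, -2) = (-5, 6, 1).

(-5, 6, 1)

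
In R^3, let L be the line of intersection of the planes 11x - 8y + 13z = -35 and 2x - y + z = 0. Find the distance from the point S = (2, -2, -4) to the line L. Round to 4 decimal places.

Direction of L: (11, -8, 13) × (2, -1, 1) = (5, 15, 5).
A point on L: solving the two plane equations with x = 5 gives (5, 8, -2).
Taking (5, 8, -2) on L with direction v = (5, 15, 5): w = S − (5, 8, -2) = (-3, -10, -2), and w × v = (-20, 5, 5).
Distance = |w × v| / |v| = √450 / √275 ≈ 1.2792.

1.2792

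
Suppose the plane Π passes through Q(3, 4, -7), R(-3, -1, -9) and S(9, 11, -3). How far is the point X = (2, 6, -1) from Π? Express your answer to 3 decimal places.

2.333

QR = (-6, -5, -2), QS = (6, 7, 4); a normal to Π is QR × QS = (-6, 12, -12).
Using Q: Π has equation -6x + 12y - 12z = 114.
n·X − d = (-6)·(2) + (12)·(6) + (-12)·(-1) − 114 = -42; |n| = √324.
Distance = |-42| / √324 = 42/√324 ≈ 2.333.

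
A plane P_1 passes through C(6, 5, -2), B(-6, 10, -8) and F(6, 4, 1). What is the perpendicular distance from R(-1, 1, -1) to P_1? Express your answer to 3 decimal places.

5.000

CB = (-12, 5, -6), CF = (0, -1, 3); a normal to P_1 is CB × CF = (9, 36, 12).
Using C: P_1 has equation 9x + 36y + 12z = 210.
n·R − d = (9)·(-1) + (36)·(1) + (12)·(-1) − 210 = -195; |n| = √1521.
Distance = |-195| / √1521 = 195/√1521 ≈ 5.000.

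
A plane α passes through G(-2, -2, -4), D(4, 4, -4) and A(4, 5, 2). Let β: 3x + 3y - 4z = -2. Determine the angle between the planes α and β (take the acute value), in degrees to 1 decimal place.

85.4

GD = (6, 6, 0), GA = (6, 7, 6); a normal to α is GD × GA = (36, -36, 6).
Using G: α has equation 36x - 36y + 6z = -24.
cos θ = |n₁·n₂| / (|n₁||n₂|) = |-24| / (√2628 · √34).
θ = arccos(0.08029) ≈ 85.4°.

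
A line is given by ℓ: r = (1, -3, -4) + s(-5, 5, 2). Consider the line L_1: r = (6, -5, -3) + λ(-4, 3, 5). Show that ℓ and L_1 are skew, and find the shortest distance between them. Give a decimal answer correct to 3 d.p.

2.540

Common perpendicular direction n = (-5, 5, 2) × (-4, 3, 5) = (19, 17, 5).
With w = (6, -5, -3) − (1, -3, -4) = (5, -2, 1), w · n = 66.
Since n ≠ 0 the lines are not parallel, and w · n = 66 ≠ 0 so they do not intersect; hence they are skew.
Distance = |w · n| / |n| = |66| / √675 ≈ 2.540.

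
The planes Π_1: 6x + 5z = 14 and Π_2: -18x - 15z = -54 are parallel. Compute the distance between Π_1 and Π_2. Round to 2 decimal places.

0.51

Rescale Π_2 by 1/(-3): 6x + 5z = 18. Then distance = |14 − 18| / √61 ≈ 0.51.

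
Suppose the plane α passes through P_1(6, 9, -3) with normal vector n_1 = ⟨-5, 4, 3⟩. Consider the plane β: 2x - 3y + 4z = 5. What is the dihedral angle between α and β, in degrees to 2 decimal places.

74.77

α: n_1·r = n_1·P_1 gives -5x + 4y + 3z = -3.
cos θ = |n₁·n₂| / (|n₁||n₂|) = |-10| / (√50 · √29).
θ = arccos(0.26261) ≈ 74.77°.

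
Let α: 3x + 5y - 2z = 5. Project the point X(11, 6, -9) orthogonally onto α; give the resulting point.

Foot = X − λn with λ = (n·X − d)/|n|² = (81 − 5)/38 = 2.
Foot = (11, 6, -9) − 2·(3, 5, -2) = (5, -4, -5).

(5, -4, -5)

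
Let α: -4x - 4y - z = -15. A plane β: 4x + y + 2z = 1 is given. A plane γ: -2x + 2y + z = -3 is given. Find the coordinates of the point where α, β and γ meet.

(2, 3, -5)

Solving the 3×3 linear system -4x - 4y - z = -15, 4x + y + 2z = 1, -2x + 2y + z = -3 (e.g. by elimination or Cramer's rule, determinant = 34) gives (2, 3, -5).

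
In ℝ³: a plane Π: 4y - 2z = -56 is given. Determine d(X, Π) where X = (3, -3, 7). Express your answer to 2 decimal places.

n·X − d = (0)·(3) + (4)·(-3) + (-2)·(7) − (-56) = 30; |n| = √20.
Distance = |30| / √20 = 30/√20 ≈ 6.71.

6.71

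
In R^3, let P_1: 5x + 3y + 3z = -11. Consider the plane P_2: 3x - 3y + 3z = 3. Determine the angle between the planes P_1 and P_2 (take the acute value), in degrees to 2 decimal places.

cos θ = |n₁·n₂| / (|n₁||n₂|) = |15| / (√43 · √27).
θ = arccos(0.44023) ≈ 63.88°.

63.88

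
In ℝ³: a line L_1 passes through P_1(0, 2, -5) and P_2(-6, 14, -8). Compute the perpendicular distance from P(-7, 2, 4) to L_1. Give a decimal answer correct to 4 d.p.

A direction vector for L_1 is P_2 − P_1 = (-6, 12, -3).
Taking (0, 2, -5) on L_1 with direction v = (-6, 12, -3): w = P − (0, 2, -5) = (-7, 0, 9), and w × v = (-108, -75, -84).
Distance = |w × v| / |v| = √24345 / √189 ≈ 11.3494.

11.3494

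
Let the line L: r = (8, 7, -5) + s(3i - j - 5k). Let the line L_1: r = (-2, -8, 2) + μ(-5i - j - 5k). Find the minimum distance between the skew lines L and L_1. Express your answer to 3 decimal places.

Common perpendicular direction n = (3, -1, -5) × (-5, -1, -5) = (0, 40, -8).
With w = (-2, -8, 2) − (8, 7, -5) = (-10, -15, 7), w · n = -656.
Distance = |w · n| / |n| = |-656| / √1664 ≈ 16.082.

16.082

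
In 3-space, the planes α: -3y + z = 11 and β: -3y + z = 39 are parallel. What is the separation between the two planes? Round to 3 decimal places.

Same normal n = (0, -3, 1) with |n| = √10; distance = |11 − 39| / |n| = 28/√10 ≈ 8.854.

8.854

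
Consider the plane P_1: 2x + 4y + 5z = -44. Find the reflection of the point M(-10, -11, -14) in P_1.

λ = (n·M − d)/|n|² = (-134 − (-44))/45 = -2.
Reflection = M − 2λn = (-10, -11, -14) − (-4)·(2, 4, 5) = (-2, 5, 6).

(-2, 5, 6)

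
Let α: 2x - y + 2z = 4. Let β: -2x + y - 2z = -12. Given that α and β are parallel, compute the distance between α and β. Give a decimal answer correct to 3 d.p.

Rescale β by 1/(-1): 2x - y + 2z = 12. Then distance = |4 − 12| / √9 ≈ 2.667.

2.667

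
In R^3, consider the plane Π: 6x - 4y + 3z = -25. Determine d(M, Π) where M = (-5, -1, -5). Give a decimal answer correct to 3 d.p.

2.049

n·M − d = (6)·(-5) + (-4)·(-1) + (3)·(-5) − (-25) = -16; |n| = √61.
Distance = |-16| / √61 = 16/√61 ≈ 2.049.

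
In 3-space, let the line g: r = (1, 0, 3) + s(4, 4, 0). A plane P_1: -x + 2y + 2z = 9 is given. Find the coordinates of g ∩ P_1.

Substitute r = (1, 0, 3) + t(4, 4, 0) into the plane: 5 + 4t = 9, so t = 1.
Intersection: (1, 0, 3) + 1·(4, 4, 0) = (5, 4, 3).

(5, 4, 3)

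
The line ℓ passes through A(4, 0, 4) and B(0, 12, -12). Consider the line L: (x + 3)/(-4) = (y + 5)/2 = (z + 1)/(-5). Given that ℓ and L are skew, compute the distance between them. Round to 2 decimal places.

A direction vector for ℓ is B − A = (-4, 12, -16).
L has direction (-4, 2, -5) through (-3, -5, -1).
Common perpendicular direction n = (-4, 12, -16) × (-4, 2, -5) = (-28, 44, 40).
With w = (-3, -5, -1) − (4, 0, 4) = (-7, -5, -5), w · n = -224.
Distance = |w · n| / |n| = |-224| / √4320 ≈ 3.41.

3.41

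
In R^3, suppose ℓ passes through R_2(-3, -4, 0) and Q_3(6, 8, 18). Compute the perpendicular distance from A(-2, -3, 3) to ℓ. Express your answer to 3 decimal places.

0.868

A direction vector for ℓ is Q_3 − R_2 = (9, 12, 18).
Taking (-3, -4, 0) on ℓ with direction v = (9, 12, 18): w = A − (-3, -4, 0) = (1, 1, 3), and w × v = (-18, 9, 3).
Distance = |w × v| / |v| = √414 / √549 ≈ 0.868.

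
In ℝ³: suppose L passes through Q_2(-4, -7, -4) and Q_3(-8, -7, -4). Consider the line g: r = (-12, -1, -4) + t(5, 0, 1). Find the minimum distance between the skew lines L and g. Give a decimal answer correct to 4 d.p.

A direction vector for L is Q_3 − Q_2 = (-4, 0, 0).
Common perpendicular direction n = (-4, 0, 0) × (5, 0, 1) = (0, 4, 0).
With w = (-12, -1, -4) − (-4, -7, -4) = (-8, 6, 0), w · n = 24.
Distance = |w · n| / |n| = |24| / √16 ≈ 6.0000.

6.0000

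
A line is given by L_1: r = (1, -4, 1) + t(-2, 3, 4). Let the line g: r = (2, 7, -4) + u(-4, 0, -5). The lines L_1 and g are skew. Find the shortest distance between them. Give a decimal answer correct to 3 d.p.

11.167

Common perpendicular direction n = (-2, 3, 4) × (-4, 0, -5) = (-15, -26, 12).
With w = (2, 7, -4) − (1, -4, 1) = (1, 11, -5), w · n = -361.
Distance = |w · n| / |n| = |-361| / √1045 ≈ 11.167.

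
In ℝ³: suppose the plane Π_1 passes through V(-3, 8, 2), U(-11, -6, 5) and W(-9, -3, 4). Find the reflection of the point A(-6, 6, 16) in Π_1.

VU = (-8, -14, 3), VW = (-6, -11, 2); a normal to Π_1 is VU × VW = (5, -2, 4).
Using V: Π_1 has equation 5x - 2y + 4z = -23.
λ = (n·A − d)/|n|² = (22 − (-23))/45 = 1.
Reflection = A − 2λn = (-6, 6, 16) − 2·(5, -2, 4) = (-16, 10, 8).

(-16, 10, 8)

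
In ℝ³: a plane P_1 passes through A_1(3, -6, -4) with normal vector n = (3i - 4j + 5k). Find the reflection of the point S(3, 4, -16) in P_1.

P_1: n·r = n·A_1 gives 3x - 4y + 5z = 13.
λ = (n·S − d)/|n|² = (-87 − 13)/50 = -2.
Reflection = S − 2λn = (3, 4, -16) − (-4)·(3, -4, 5) = (15, -12, 4).

(15, -12, 4)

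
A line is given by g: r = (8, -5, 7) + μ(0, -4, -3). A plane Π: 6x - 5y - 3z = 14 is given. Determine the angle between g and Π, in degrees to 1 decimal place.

sin θ = |n·v| / (|n||v|) = |29| / (√70 · √25) = 0.69323.
θ ≈ 43.9°.

43.9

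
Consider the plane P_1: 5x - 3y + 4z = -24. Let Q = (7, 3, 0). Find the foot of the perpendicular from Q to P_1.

(2, 6, -4)

Foot = Q − λn with λ = (n·Q − d)/|n|² = (26 − (-24))/50 = 1.
Foot = (7, 3, 0) − 1·(5, -3, 4) = (2, 6, -4).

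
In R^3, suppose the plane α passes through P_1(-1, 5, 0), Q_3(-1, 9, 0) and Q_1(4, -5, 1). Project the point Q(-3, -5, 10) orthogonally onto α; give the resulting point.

P_1Q_3 = (0, 4, 0), P_1Q_1 = (5, -10, 1); a normal to α is P_1Q_3 × P_1Q_1 = (4, 0, -20).
Using P_1: α has equation 4x - 20z = -4.
Foot = Q − λn with λ = (n·Q − d)/|n|² = (-212 − (-4))/416 = -1/2.
Foot = (-3, -5, 10) − (-1/2)·(4, 0, -20) = (-1, -5, 0).

(-1, -5, 0)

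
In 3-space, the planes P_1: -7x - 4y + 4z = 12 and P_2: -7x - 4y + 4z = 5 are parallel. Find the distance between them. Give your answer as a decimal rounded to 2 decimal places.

Same normal n = (-7, -4, 4) with |n| = √81; distance = |12 − 5| / |n| = 7/√81 ≈ 0.78.

0.78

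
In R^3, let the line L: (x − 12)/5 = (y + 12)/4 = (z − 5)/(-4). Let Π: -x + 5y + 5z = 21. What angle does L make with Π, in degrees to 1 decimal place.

L has direction (5, 4, -4) through (12, -12, 5).
sin θ = |n·v| / (|n||v|) = |-5| / (√51 · √57) = 0.09274.
θ ≈ 5.3°.

5.3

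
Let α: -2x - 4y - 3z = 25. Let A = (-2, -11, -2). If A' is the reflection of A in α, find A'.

(2, -3, 4)

λ = (n·A − d)/|n|² = (54 − 25)/29 = 1.
Reflection = A − 2λn = (-2, -11, -2) − 2·(-2, -4, -3) = (2, -3, 4).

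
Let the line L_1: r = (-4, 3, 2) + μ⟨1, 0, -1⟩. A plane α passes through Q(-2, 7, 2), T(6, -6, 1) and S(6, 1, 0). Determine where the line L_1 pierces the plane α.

(-6, 3, 4)

QT = (8, -13, -1), QS = (8, -6, -2); a normal to α is QT × QS = (20, 8, 56).
Using Q: α has equation 20x + 8y + 56z = 128.
Substitute r = (-4, 3, 2) + t(1, 0, -1) into the plane: 56 + (-36)t = 128, so t = -2.
Intersection: (-4, 3, 2) + (-2)·(1, 0, -1) = (-6, 3, 4).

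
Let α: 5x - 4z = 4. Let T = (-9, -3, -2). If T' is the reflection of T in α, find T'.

(1, -3, -10)

λ = (n·T − d)/|n|² = (-37 − 4)/41 = -1.
Reflection = T − 2λn = (-9, -3, -2) − (-2)·(5, 0, -4) = (1, -3, -10).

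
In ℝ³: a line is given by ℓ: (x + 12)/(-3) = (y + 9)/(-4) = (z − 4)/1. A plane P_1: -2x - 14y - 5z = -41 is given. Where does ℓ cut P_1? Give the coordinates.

(-3, 3, 1)

ℓ has direction (-3, -4, 1) through (-12, -9, 4).
Substitute r = (-12, -9, 4) + t(-3, -4, 1) into the plane: 130 + 57t = -41, so t = -3.
Intersection: (-12, -9, 4) + (-3)·(-3, -4, 1) = (-3, 3, 1).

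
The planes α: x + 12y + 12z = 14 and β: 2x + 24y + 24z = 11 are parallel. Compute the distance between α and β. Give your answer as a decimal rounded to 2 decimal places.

Rescale β by 1/2: x + 12y + 12z = 11/2. Then distance = |14 − (11/2)| / √289 ≈ 0.50.

0.50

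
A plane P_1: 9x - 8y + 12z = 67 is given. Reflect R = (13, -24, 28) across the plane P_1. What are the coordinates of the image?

λ = (n·R − d)/|n|² = (645 − 67)/289 = 2.
Reflection = R − 2λn = (13, -24, 28) − 4·(9, -8, 12) = (-23, 8, -20).

(-23, 8, -20)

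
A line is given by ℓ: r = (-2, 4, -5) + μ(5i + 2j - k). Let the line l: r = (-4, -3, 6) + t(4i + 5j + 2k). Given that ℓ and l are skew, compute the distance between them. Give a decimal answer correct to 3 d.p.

11.223

Common perpendicular direction n = (5, 2, -1) × (4, 5, 2) = (9, -14, 17).
With w = (-4, -3, 6) − (-2, 4, -5) = (-2, -7, 11), w · n = 267.
Distance = |w · n| / |n| = |267| / √566 ≈ 11.223.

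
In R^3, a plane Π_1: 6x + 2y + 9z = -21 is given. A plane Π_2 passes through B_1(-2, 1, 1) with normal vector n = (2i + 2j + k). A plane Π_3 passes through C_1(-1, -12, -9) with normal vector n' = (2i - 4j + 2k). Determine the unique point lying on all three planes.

(9, -6, -7)

Π_2: n·r = n·B_1 gives 2x + 2y + z = -1.
Π_3: n'·r = n'·C_1 gives 2x - 4y + 2z = 28.
Solving the 3×3 linear system 6x + 2y + 9z = -21, 2x + 2y + z = -1, 2x - 4y + 2z = 28 (e.g. by elimination or Cramer's rule, determinant = -64) gives (9, -6, -7).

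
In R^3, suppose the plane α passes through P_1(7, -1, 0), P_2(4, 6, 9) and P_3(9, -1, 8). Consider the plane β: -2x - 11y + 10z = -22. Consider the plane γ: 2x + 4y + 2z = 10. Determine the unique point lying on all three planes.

P_1P_2 = (-3, 7, 9), P_1P_3 = (2, 0, 8); a normal to α is P_1P_2 × P_1P_3 = (56, 42, -14).
Using P_1: α has equation 56x + 42y - 14z = 350.
Solving the 3×3 linear system 56x + 42y - 14z = 350, -2x - 11y + 10z = -22, 2x + 4y + 2z = 10 (e.g. by elimination or Cramer's rule, determinant = -2660) gives (6, 0, -1).

(6, 0, -1)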